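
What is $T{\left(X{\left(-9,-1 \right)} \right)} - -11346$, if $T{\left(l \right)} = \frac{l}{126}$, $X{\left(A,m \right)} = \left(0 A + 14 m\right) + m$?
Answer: $\frac{476527}{42} \approx 11346.0$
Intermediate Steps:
$X{\left(A,m \right)} = 15 m$ ($X{\left(A,m \right)} = \left(0 + 14 m\right) + m = 14 m + m = 15 m$)
$T{\left(l \right)} = \frac{l}{126}$ ($T{\left(l \right)} = l \frac{1}{126} = \frac{l}{126}$)
$T{\left(X{\left(-9,-1 \right)} \right)} - -11346 = \frac{15 \left(-1\right)}{126} - -11346 = \frac{1}{126} \left(-15\right) + 11346 = - \frac{5}{42} + 11346 = \frac{476527}{42}$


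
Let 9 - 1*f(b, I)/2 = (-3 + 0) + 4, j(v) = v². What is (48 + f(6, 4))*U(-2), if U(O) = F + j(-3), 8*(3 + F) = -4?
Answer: 352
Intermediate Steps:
F = -7/2 (F = -3 + (⅛)*(-4) = -3 - ½ = -7/2 ≈ -3.5000)
f(b, I) = 16 (f(b, I) = 18 - 2*((-3 + 0) + 4) = 18 - 2*(-3 + 4) = 18 - 2*1 = 18 - 2 = 16)
U(O) = 11/2 (U(O) = -7/2 + (-3)² = -7/2 + 9 = 11/2)
(48 + f(6, 4))*U(-2) = (48 + 16)*(11/2) = 64*(11/2) = 352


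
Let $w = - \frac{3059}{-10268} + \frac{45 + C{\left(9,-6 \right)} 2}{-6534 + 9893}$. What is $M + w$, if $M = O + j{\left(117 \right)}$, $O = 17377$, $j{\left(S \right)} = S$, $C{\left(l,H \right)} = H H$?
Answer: $\frac{603383245265}{34490212} \approx 17494.0$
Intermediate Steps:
$C{\left(l,H \right)} = H^{2}$
$M = 17494$ ($M = 17377 + 117 = 17494$)
$w = \frac{11476537}{34490212}$ ($w = - \frac{3059}{-10268} + \frac{45 + \left(-6\right)^{2} \cdot 2}{-6534 + 9893} = \left(-3059\right) \left(- \frac{1}{10268}\right) + \frac{45 + 36 \cdot 2}{3359} = \frac{3059}{10268} + \left(45 + 72\right) \frac{1}{3359} = \frac{3059}{10268} + 117 \cdot \frac{1}{3359} = \frac{3059}{10268} + \frac{117}{3359} = \frac{11476537}{34490212} \approx 0.33275$)
$M + w = 17494 + \frac{11476537}{34490212} = \frac{603383245265}{34490212}$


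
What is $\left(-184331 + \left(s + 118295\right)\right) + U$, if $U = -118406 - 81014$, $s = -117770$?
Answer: $-383226$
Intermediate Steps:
$U = -199420$ ($U = -118406 - 81014 = -199420$)
$\left(-184331 + \left(s + 118295\right)\right) + U = \left(-184331 + \left(-117770 + 118295\right)\right) - 199420 = \left(-184331 + 525\right) - 199420 = -183806 - 199420 = -383226$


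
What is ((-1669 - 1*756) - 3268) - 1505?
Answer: -7198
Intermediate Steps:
((-1669 - 1*756) - 3268) - 1505 = ((-1669 - 756) - 3268) - 1505 = (-2425 - 3268) - 1505 = -5693 - 1505 = -7198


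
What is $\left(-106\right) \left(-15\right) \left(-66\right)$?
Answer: $-104940$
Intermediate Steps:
$\left(-106\right) \left(-15\right) \left(-66\right) = 1590 \left(-66\right) = -104940$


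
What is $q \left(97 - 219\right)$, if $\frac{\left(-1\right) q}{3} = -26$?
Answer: $-9516$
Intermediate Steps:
$q = 78$ ($q = \left(-3\right) \left(-26\right) = 78$)
$q \left(97 - 219\right) = 78 \left(97 - 219\right) = 78 \left(-122\right) = -9516$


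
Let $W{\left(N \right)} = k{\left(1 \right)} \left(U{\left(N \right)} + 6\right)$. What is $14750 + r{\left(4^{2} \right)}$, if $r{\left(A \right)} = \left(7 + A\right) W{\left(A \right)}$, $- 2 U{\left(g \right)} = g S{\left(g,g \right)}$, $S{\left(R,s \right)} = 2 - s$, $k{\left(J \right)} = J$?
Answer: $17464$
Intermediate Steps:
$U{\left(g \right)} = - \frac{g \left(2 - g\right)}{2}$
$W{\left(N \right)} = 6 + \frac{N \left(-2 + N\right)}{2}$ ($W{\left(N \right)} = 1 \left(\frac{N \left(-2 + N\right)}{2} + 6\right) = 1 \left(6 + \frac{N \left(-2 + N\right)}{2}\right) = 6 + \frac{N \left(-2 + N\right)}{2}$)
$r{\left(A \right)} = \left(6 + \frac{A \left(-2 + A\right)}{2}\right) \left(7 + A\right)$ ($r{\left(A \right)} = \left(7 + A\right) \left(6 + \frac{A \left(-2 + A\right)}{2}\right) = \left(6 + \frac{A \left(-2 + A\right)}{2}\right) \left(7 + A\right)$)
$14750 + r{\left(4^{2} \right)} = 14750 + \frac{\left(7 + 4^{2}\right) \left(12 + 4^{2} \left(-2 + 4^{2}\right)\right)}{2} = 14750 + \frac{\left(7 + 16\right) \left(12 + 16 \left(-2 + 16\right)\right)}{2} = 14750 + \frac{1}{2} \cdot 23 \left(12 + 16 \cdot 14\right) = 14750 + \frac{1}{2} \cdot 23 \left(12 + 224\right) = 14750 + \frac{1}{2} \cdot 23 \cdot 236 = 14750 + 2714 = 17464$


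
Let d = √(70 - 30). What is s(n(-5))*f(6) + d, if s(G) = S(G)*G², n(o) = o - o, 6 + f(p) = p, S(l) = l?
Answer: 2*√10 ≈ 6.3246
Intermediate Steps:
f(p) = -6 + p
n(o) = 0
s(G) = G³ (s(G) = G*G² = G³)
d = 2*√10 (d = √40 = 2*√10 ≈ 6.3246)
s(n(-5))*f(6) + d = 0³*(-6 + 6) + 2*√10 = 0*0 + 2*√10 = 0 + 2*√10 = 2*√10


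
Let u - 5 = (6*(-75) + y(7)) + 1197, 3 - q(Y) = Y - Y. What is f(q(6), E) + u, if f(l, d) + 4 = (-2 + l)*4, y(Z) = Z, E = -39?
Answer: 759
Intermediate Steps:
q(Y) = 3 (q(Y) = 3 - (Y - Y) = 3 - 1*0 = 3 + 0 = 3)
f(l, d) = -12 + 4*l (f(l, d) = -4 + (-2 + l)*4 = -4 + (-8 + 4*l) = -12 + 4*l)
u = 759 (u = 5 + ((6*(-75) + 7) + 1197) = 5 + ((-450 + 7) + 1197) = 5 + (-443 + 1197) = 5 + 754 = 759)
f(q(6), E) + u = (-12 + 4*3) + 759 = (-12 + 12) + 759 = 0 + 759 = 759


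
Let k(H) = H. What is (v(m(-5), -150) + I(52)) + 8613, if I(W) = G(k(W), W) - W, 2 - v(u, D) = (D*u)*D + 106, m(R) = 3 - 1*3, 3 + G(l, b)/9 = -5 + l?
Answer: 8853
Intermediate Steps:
G(l, b) = -72 + 9*l (G(l, b) = -27 + 9*(-5 + l) = -27 + (-45 + 9*l) = -72 + 9*l)
m(R) = 0 (m(R) = 3 - 3 = 0)
v(u, D) = -104 - u*D² (v(u, D) = 2 - ((D*u)*D + 106) = 2 - (u*D² + 106) = 2 - (106 + u*D²) = 2 + (-106 - u*D²) = -104 - u*D²)
I(W) = -72 + 8*W (I(W) = (-72 + 9*W) - W = -72 + 8*W)
(v(m(-5), -150) + I(52)) + 8613 = ((-104 - 1*0*(-150)²) + (-72 + 8*52)) + 8613 = ((-104 - 1*0*22500) + (-72 + 416)) + 8613 = ((-104 + 0) + 344) + 8613 = (-104 + 344) + 8613 = 240 + 8613 = 8853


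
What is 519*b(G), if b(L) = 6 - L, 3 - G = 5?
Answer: 4152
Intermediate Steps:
G = -2 (G = 3 - 1*5 = 3 - 5 = -2)
519*b(G) = 519*(6 - 1*(-2)) = 519*(6 + 2) = 519*8 = 4152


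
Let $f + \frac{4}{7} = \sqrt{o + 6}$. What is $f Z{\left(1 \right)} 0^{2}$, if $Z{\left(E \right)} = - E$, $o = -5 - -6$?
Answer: $0$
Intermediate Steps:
$o = 1$ ($o = -5 + 6 = 1$)
$f = - \frac{4}{7} + \sqrt{7}$ ($f = - \frac{4}{7} + \sqrt{1 + 6} = - \frac{4}{7} + \sqrt{7} \approx 2.0743$)
$f Z{\left(1 \right)} 0^{2} = \left(- \frac{4}{7} + \sqrt{7}\right) \left(\left(-1\right) 1\right) 0^{2} = \left(- \frac{4}{7} + \sqrt{7}\right) \left(-1\right) 0 = \left(\frac{4}{7} - \sqrt{7}\right) 0 = 0$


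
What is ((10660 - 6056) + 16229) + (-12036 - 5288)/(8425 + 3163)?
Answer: 60348870/2897 ≈ 20832.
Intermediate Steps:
((10660 - 6056) + 16229) + (-12036 - 5288)/(8425 + 3163) = (4604 + 16229) - 17324/11588 = 20833 - 17324*1/11588 = 20833 - 4331/2897 = 60348870/2897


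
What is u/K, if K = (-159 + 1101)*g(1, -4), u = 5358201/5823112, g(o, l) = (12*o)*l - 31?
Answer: -1786067/144448116272 ≈ -1.2365e-5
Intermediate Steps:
g(o, l) = -31 + 12*l*o (g(o, l) = 12*l*o - 31 = -31 + 12*l*o)
u = 5358201/5823112 (u = 5358201*(1/5823112) = 5358201/5823112 ≈ 0.92016)
K = -74418 (K = (-159 + 1101)*(-31 + 12*(-4)*1) = 942*(-31 - 48) = 942*(-79) = -74418)
u/K = (5358201/5823112)/(-74418) = (5358201/5823112)*(-1/74418) = -1786067/144448116272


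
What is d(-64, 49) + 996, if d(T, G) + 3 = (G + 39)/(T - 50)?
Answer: 56557/57 ≈ 992.23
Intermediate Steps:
d(T, G) = -3 + (39 + G)/(-50 + T) (d(T, G) = -3 + (G + 39)/(T - 50) = -3 + (39 + G)/(-50 + T))
d(-64, 49) + 996 = (189 + 49 - 3*(-64))/(-50 - 64) + 996 = (189 + 49 + 192)/(-114) + 996 = -1/114*430 + 996 = -215/57 + 996 = 56557/57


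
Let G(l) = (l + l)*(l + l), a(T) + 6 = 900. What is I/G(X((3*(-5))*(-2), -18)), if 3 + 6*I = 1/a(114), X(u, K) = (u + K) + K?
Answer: -2681/772416 ≈ -0.0034709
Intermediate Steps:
X(u, K) = u + 2*K (X(u, K) = (K + u) + K = u + 2*K)
a(T) = 894 (a(T) = -6 + 900 = 894)
G(l) = 4*l**2 (G(l) = (2*l)*(2*l) = 4*l**2)
I = -2681/5364 (I = -1/2 + (1/6)/894 = -1/2 + (1/6)*(1/894) = -1/2 + 1/5364 = -2681/5364 ≈ -0.49981)
I/G(X((3*(-5))*(-2), -18)) = -2681*1/(4*((3*(-5))*(-2) + 2*(-18))**2)/5364 = -2681*1/(4*(-15*(-2) - 36)**2)/5364 = -2681*1/(4*(30 - 36)**2)/5364 = -2681/(5364*(4*(-6)**2)) = -2681/(5364*(4*36)) = -2681/5364/144 = -2681/5364*1/144 = -2681/772416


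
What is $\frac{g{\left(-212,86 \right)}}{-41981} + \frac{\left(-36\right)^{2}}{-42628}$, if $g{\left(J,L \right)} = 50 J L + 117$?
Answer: $\frac{9700072487}{447391517} \approx 21.681$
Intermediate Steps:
$g{\left(J,L \right)} = 117 + 50 J L$ ($g{\left(J,L \right)} = 50 J L + 117 = 117 + 50 J L$)
$\frac{g{\left(-212,86 \right)}}{-41981} + \frac{\left(-36\right)^{2}}{-42628} = \frac{117 + 50 \left(-212\right) 86}{-41981} + \frac{\left(-36\right)^{2}}{-42628} = \left(117 - 911600\right) \left(- \frac{1}{41981}\right) + 1296 \left(- \frac{1}{42628}\right) = \left(-911483\right) \left(- \frac{1}{41981}\right) - \frac{324}{10657} = \frac{911483}{41981} - \frac{324}{10657} = \frac{9700072487}{447391517}$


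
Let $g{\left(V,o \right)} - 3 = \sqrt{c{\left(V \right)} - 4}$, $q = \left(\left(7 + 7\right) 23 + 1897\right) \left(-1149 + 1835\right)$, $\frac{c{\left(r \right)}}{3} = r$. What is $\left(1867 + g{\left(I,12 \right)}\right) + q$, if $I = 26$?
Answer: $1524104 + \sqrt{74} \approx 1.5241 \cdot 10^{6}$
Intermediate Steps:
$c{\left(r \right)} = 3 r$
$q = 1522234$ ($q = \left(14 \cdot 23 + 1897\right) 686 = \left(322 + 1897\right) 686 = 2219 \cdot 686 = 1522234$)
$g{\left(V,o \right)} = 3 + \sqrt{-4 + 3 V}$ ($g{\left(V,o \right)} = 3 + \sqrt{3 V - 4} = 3 + \sqrt{-4 + 3 V}$)
$\left(1867 + g{\left(I,12 \right)}\right) + q = \left(1867 + \left(3 + \sqrt{-4 + 3 \cdot 26}\right)\right) + 1522234 = \left(1867 + \left(3 + \sqrt{-4 + 78}\right)\right) + 1522234 = \left(1867 + \left(3 + \sqrt{74}\right)\right) + 1522234 = \left(1870 + \sqrt{74}\right) + 1522234 = 1524104 + \sqrt{74}$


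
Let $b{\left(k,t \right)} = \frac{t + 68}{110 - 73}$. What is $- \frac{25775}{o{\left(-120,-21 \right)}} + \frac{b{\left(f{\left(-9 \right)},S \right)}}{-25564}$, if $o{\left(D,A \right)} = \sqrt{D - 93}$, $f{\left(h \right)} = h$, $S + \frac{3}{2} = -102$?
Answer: $\frac{71}{1891736} + \frac{25775 i \sqrt{213}}{213} \approx 3.7532 \cdot 10^{-5} + 1766.1 i$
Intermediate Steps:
$S = - \frac{207}{2}$ ($S = - \frac{3}{2} - 102 = - \frac{207}{2} \approx -103.5$)
$o{\left(D,A \right)} = \sqrt{-93 + D}$
$b{\left(k,t \right)} = \frac{68}{37} + \frac{t}{37}$ ($b{\left(k,t \right)} = \frac{68 + t}{37} = \left(68 + t\right) \frac{1}{37} = \frac{68}{37} + \frac{t}{37}$)
$- \frac{25775}{o{\left(-120,-21 \right)}} + \frac{b{\left(f{\left(-9 \right)},S \right)}}{-25564} = - \frac{25775}{\sqrt{-93 - 120}} + \frac{\frac{68}{37} + \frac{1}{37} \left(- \frac{207}{2}\right)}{-25564} = - \frac{25775}{\sqrt{-213}} + \left(\frac{68}{37} - \frac{207}{74}\right) \left(- \frac{1}{25564}\right) = - \frac{25775}{i \sqrt{213}} - - \frac{71}{1891736} = - 25775 \left(- \frac{i \sqrt{213}}{213}\right) + \frac{71}{1891736} = \frac{25775 i \sqrt{213}}{213} + \frac{71}{1891736} = \frac{71}{1891736} + \frac{25775 i \sqrt{213}}{213}$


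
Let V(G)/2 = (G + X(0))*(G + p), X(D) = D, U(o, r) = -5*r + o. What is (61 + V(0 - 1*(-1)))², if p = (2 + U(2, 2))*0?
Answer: 3969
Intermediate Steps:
U(o, r) = o - 5*r
p = 0 (p = (2 + (2 - 5*2))*0 = (2 + (2 - 10))*0 = (2 - 8)*0 = -6*0 = 0)
V(G) = 2*G² (V(G) = 2*((G + 0)*(G + 0)) = 2*(G*G) = 2*G²)
(61 + V(0 - 1*(-1)))² = (61 + 2*(0 - 1*(-1))²)² = (61 + 2*(0 + 1)²)² = (61 + 2*1²)² = (61 + 2*1)² = (61 + 2)² = 63² = 3969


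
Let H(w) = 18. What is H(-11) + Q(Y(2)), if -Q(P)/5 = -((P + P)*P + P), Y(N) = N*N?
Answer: 198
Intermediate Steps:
Y(N) = N**2
Q(P) = 5*P + 10*P**2 (Q(P) = -(-5)*((P + P)*P + P) = -(-5)*((2*P)*P + P) = -(-5)*(2*P**2 + P) = -(-5)*(P + 2*P**2) = -5*(-P - 2*P**2) = 5*P + 10*P**2)
H(-11) + Q(Y(2)) = 18 + 5*2**2*(1 + 2*2**2) = 18 + 5*4*(1 + 2*4) = 18 + 5*4*(1 + 8) = 18 + 5*4*9 = 18 + 180 = 198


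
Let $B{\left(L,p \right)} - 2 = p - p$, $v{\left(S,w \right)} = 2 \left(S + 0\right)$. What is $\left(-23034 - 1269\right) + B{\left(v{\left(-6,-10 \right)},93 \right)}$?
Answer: $-24301$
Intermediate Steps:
$v{\left(S,w \right)} = 2 S$
$B{\left(L,p \right)} = 2$ ($B{\left(L,p \right)} = 2 + \left(p - p\right) = 2 + 0 = 2$)
$\left(-23034 - 1269\right) + B{\left(v{\left(-6,-10 \right)},93 \right)} = \left(-23034 - 1269\right) + 2 = -24303 + 2 = -24301$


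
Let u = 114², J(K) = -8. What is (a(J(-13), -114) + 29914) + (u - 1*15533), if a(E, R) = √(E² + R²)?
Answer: 27377 + 2*√3265 ≈ 27491.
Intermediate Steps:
u = 12996
(a(J(-13), -114) + 29914) + (u - 1*15533) = (√((-8)² + (-114)²) + 29914) + (12996 - 1*15533) = (√(64 + 12996) + 29914) + (12996 - 15533) = (√13060 + 29914) - 2537 = (2*√3265 + 29914) - 2537 = (29914 + 2*√3265) - 2537 = 27377 + 2*√3265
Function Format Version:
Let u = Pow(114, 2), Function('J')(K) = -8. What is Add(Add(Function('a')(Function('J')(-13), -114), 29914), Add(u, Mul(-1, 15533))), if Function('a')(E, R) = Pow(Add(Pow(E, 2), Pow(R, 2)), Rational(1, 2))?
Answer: Add(27377, Mul(2, Pow(3265, Rational(1, 2)))) ≈ 27491.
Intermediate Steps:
u = 12996
Add(Add(Function('a')(Function('J')(-13), -114), 29914), Add(u, Mul(-1, 15533))) = Add(Add(Pow(Add(Pow(-8, 2), Pow(-114, 2)), Rational(1, 2)), 29914), Add(12996, Mul(-1, 15533))) = Add(Add(Pow(Add(64, 12996), Rational(1, 2)), 29914), Add(12996, -15533)) = Add(Add(Pow(13060, Rational(1, 2)), 29914), -2537) = Add(Add(Mul(2, Pow(3265, Rational(1, 2))), 29914), -2537) = Add(Add(29914, Mul(2, Pow(3265, Rational(1, 2)))), -2537) = Add(27377, Mul(2, Pow(3265, Rational(1, 2))))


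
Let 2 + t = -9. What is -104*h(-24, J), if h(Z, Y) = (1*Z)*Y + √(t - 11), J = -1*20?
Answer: -49920 - 104*I*√22 ≈ -49920.0 - 487.8*I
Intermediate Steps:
t = -11 (t = -2 - 9 = -11)
J = -20
h(Z, Y) = I*√22 + Y*Z (h(Z, Y) = (1*Z)*Y + √(-11 - 11) = Z*Y + √(-22) = Y*Z + I*√22 = I*√22 + Y*Z)
-104*h(-24, J) = -104*(I*√22 - 20*(-24)) = -104*(I*√22 + 480) = -104*(480 + I*√22) = -49920 - 104*I*√22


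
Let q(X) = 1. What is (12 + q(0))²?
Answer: 169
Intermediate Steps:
(12 + q(0))² = (12 + 1)² = 13² = 169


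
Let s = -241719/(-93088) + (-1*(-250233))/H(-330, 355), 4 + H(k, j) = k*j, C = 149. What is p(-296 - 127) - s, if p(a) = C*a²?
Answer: 145374361711272585/5452815776 ≈ 2.6660e+7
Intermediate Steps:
H(k, j) = -4 + j*k (H(k, j) = -4 + k*j = -4 + j*k)
s = 2512329111/5452815776 (s = -241719/(-93088) + (-1*(-250233))/(-4 + 355*(-330)) = -241719*(-1/93088) + 250233/(-4 - 117150) = 241719/93088 + 250233/(-117154) = 241719/93088 + 250233*(-1/117154) = 241719/93088 - 250233/117154 = 2512329111/5452815776 ≈ 0.46074)
p(a) = 149*a²
p(-296 - 127) - s = 149*(-296 - 127)² - 1*2512329111/5452815776 = 149*(-423)² - 2512329111/5452815776 = 149*178929 - 2512329111/5452815776 = 26660421 - 2512329111/5452815776 = 145374361711272585/5452815776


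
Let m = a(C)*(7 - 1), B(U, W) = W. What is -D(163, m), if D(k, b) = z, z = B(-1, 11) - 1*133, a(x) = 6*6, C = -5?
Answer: 122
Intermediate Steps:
a(x) = 36
m = 216 (m = 36*(7 - 1) = 36*6 = 216)
z = -122 (z = 11 - 1*133 = 11 - 133 = -122)
D(k, b) = -122
-D(163, m) = -1*(-122) = 122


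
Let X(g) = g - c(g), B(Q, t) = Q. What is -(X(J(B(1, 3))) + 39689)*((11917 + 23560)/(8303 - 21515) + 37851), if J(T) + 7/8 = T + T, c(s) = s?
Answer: -19846561248215/13212 ≈ -1.5022e+9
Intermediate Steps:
J(T) = -7/8 + 2*T (J(T) = -7/8 + (T + T) = -7/8 + 2*T)
X(g) = 0 (X(g) = g - g = 0)
-(X(J(B(1, 3))) + 39689)*((11917 + 23560)/(8303 - 21515) + 37851) = -(0 + 39689)*((11917 + 23560)/(8303 - 21515) + 37851) = -39689*(35477/(-13212) + 37851) = -39689*(35477*(-1/13212) + 37851) = -39689*(-35477/13212 + 37851) = -39689*500051935/13212 = -1*19846561248215/13212 = -19846561248215/13212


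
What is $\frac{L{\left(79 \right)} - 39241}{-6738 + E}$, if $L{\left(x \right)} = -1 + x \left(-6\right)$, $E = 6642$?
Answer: $\frac{9929}{24} \approx 413.71$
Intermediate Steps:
$L{\left(x \right)} = -1 - 6 x$
$\frac{L{\left(79 \right)} - 39241}{-6738 + E} = \frac{\left(-1 - 474\right) - 39241}{-6738 + 6642} = \frac{\left(-1 - 474\right) - 39241}{-96} = \left(-475 - 39241\right) \left(- \frac{1}{96}\right) = \left(-39716\right) \left(- \frac{1}{96}\right) = \frac{9929}{24}$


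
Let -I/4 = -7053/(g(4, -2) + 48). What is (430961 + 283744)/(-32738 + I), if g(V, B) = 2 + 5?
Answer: -39308775/1772378 ≈ -22.179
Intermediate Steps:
g(V, B) = 7
I = 28212/55 (I = -4*(-7053)/(7 + 48) = -4*(-7053)/55 = -4*(-7053/55) = 28212/55 ≈ 512.95)
(430961 + 283744)/(-32738 + I) = (430961 + 283744)/(-32738 + 28212/55) = 714705/(-1772378/55) = 714705*(-55/1772378) = -39308775/1772378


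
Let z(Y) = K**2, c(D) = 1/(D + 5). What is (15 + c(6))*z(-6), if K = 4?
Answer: 2656/11 ≈ 241.45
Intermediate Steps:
c(D) = 1/(5 + D)
z(Y) = 16 (z(Y) = 4**2 = 16)
(15 + c(6))*z(-6) = (15 + 1/(5 + 6))*16 = (15 + 1/11)*16 = (166/11)*16 = 2656/11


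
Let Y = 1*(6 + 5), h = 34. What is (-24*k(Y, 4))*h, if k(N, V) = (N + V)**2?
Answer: -183600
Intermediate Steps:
Y = 11 (Y = 1*11 = 11)
(-24*k(Y, 4))*h = -24*(11 + 4)**2*34 = -24*15**2*34 = -24*225*34 = -5400*34 = -183600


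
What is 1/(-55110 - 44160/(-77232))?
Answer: -1609/88671070 ≈ -1.8146e-5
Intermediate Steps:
1/(-55110 - 44160/(-77232)) = 1/(-55110 - 44160*(-1/77232)) = 1/(-55110 + 920/1609) = 1/(-88671070/1609) = -1609/88671070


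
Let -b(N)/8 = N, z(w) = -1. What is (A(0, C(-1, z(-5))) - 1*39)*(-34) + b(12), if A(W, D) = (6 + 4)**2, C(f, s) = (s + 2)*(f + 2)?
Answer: -2170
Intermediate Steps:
b(N) = -8*N
C(f, s) = (2 + f)*(2 + s) (C(f, s) = (2 + s)*(2 + f) = (2 + f)*(2 + s))
A(W, D) = 100 (A(W, D) = 10**2 = 100)
(A(0, C(-1, z(-5))) - 1*39)*(-34) + b(12) = (100 - 1*39)*(-34) - 8*12 = (100 - 39)*(-34) - 96 = 61*(-34) - 96 = -2074 - 96 = -2170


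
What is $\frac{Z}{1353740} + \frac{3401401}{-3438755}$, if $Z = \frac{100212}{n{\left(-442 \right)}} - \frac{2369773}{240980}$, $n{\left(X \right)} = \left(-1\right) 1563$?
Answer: $- \frac{115628741582814508243}{116892114664709469200} \approx -0.98919$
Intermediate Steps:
$n{\left(X \right)} = -1563$
$Z = - \frac{9284347653}{125550580}$ ($Z = \frac{100212}{-1563} - \frac{2369773}{240980} = 100212 \left(- \frac{1}{1563}\right) - \frac{2369773}{240980} = - \frac{33404}{521} - \frac{2369773}{240980} = - \frac{9284347653}{125550580} \approx -73.949$)
$\frac{Z}{1353740} + \frac{3401401}{-3438755} = - \frac{9284347653}{125550580 \cdot 1353740} + \frac{3401401}{-3438755} = \left(- \frac{9284347653}{125550580}\right) \frac{1}{1353740} + 3401401 \left(- \frac{1}{3438755}\right) = - \frac{9284347653}{169962842169200} - \frac{3401401}{3438755} = - \frac{115628741582814508243}{116892114664709469200}$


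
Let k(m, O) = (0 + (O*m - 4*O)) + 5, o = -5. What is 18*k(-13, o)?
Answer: 1620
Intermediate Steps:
k(m, O) = 5 - 4*O + O*m (k(m, O) = (0 + (-4*O + O*m)) + 5 = (-4*O + O*m) + 5 = 5 - 4*O + O*m)
18*k(-13, o) = 18*(5 - 4*(-5) - 5*(-13)) = 18*(5 + 20 + 65) = 18*90 = 1620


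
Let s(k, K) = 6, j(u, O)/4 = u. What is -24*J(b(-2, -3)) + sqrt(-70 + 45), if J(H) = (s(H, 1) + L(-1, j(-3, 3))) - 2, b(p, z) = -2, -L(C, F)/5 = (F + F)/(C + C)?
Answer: 1344 + 5*I ≈ 1344.0 + 5.0*I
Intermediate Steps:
j(u, O) = 4*u
L(C, F) = -5*F/C (L(C, F) = -5*(F + F)/(C + C) = -5*2*F/(2*C) = -5*2*F*1/(2*C) = -5*F/C)
J(H) = -56 (J(H) = (6 - 5*4*(-3)/(-1)) - 2 = (6 - 5*(-12)*(-1)) - 2 = (6 - 60) - 2 = -54 - 2 = -56)
-24*J(b(-2, -3)) + sqrt(-70 + 45) = -24*(-56) + sqrt(-70 + 45) = 1344 + sqrt(-25) = 1344 + 5*I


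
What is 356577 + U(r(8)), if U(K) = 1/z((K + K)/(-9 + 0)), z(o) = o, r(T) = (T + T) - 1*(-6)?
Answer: 15689379/44 ≈ 3.5658e+5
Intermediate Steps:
r(T) = 6 + 2*T (r(T) = 2*T + 6 = 6 + 2*T)
U(K) = -9/(2*K) (U(K) = 1/((K + K)/(-9 + 0)) = 1/((2*K)/(-9)) = 1/((2*K)*(-⅑)) = 1/(-2*K/9) = -9/(2*K))
356577 + U(r(8)) = 356577 - 9/(2*(6 + 2*8)) = 356577 - 9/(2*(6 + 16)) = 356577 - 9/2/22 = 356577 - 9/2*1/22 = 356577 - 9/44 = 15689379/44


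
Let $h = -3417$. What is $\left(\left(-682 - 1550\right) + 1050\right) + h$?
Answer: $-4599$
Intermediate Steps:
$\left(\left(-682 - 1550\right) + 1050\right) + h = \left(\left(-682 - 1550\right) + 1050\right) - 3417 = \left(-2232 + 1050\right) - 3417 = -1182 - 3417 = -4599$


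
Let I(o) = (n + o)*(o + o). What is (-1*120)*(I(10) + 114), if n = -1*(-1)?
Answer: -40080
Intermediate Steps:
n = 1
I(o) = 2*o*(1 + o) (I(o) = (1 + o)*(o + o) = (1 + o)*(2*o) = 2*o*(1 + o))
(-1*120)*(I(10) + 114) = (-1*120)*(2*10*(1 + 10) + 114) = -120*(2*10*11 + 114) = -120*(220 + 114) = -120*334 = -40080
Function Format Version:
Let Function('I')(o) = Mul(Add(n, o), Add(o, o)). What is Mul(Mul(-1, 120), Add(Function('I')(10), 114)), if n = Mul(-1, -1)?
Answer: -40080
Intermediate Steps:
n = 1
Function('I')(o) = Mul(2, o, Add(1, o)) (Function('I')(o) = Mul(Add(1, o), Add(o, o)) = Mul(Add(1, o), Mul(2, o)) = Mul(2, o, Add(1, o)))
Mul(Mul(-1, 120), Add(Function('I')(10), 114)) = Mul(Mul(-1, 120), Add(Mul(2, 10, Add(1, 10)), 114)) = Mul(-120, Add(Mul(2, 10, 11), 114)) = Mul(-120, Add(220, 114)) = Mul(-120, 334) = -40080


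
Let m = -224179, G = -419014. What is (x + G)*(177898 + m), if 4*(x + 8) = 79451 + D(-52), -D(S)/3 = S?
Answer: 73886737161/4 ≈ 1.8472e+10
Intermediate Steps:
D(S) = -3*S
x = 79575/4 (x = -8 + (79451 - 3*(-52))/4 = -8 + (79451 + 156)/4 = -8 + (¼)*79607 = -8 + 79607/4 = 79575/4 ≈ 19894.)
(x + G)*(177898 + m) = (79575/4 - 419014)*(177898 - 224179) = -1596481/4*(-46281) = 73886737161/4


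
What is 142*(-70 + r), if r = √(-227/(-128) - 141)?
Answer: -9940 + 71*I*√35642/8 ≈ -9940.0 + 1675.5*I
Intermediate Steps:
r = I*√35642/16 (r = √(-227*(-1/128) - 141) = √(227/128 - 141) = √(-17821/128) = I*√35642/16 ≈ 11.799*I)
142*(-70 + r) = 142*(-70 + I*√35642/16) = -9940 + 71*I*√35642/8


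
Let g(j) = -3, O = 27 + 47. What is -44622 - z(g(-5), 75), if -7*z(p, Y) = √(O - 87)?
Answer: -44622 + I*√13/7 ≈ -44622.0 + 0.51508*I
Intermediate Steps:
O = 74
z(p, Y) = -I*√13/7 (z(p, Y) = -√(74 - 87)/7 = -I*√13/7)
-44622 - z(g(-5), 75) = -44622 - (-1)*I*√13/7 = -44622 + I*√13/7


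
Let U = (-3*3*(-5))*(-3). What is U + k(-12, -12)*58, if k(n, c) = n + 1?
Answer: -773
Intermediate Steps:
k(n, c) = 1 + n
U = -135 (U = -9*(-5)*(-3) = 45*(-3) = -135)
U + k(-12, -12)*58 = -135 + (1 - 12)*58 = -135 - 11*58 = -135 - 638 = -773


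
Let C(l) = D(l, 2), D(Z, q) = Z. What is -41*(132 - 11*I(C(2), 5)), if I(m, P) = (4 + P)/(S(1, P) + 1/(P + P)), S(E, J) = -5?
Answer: -305778/49 ≈ -6240.4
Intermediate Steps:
C(l) = l
I(m, P) = (4 + P)/(-5 + 1/(2*P)) (I(m, P) = (4 + P)/(-5 + 1/(P + P)) = (4 + P)/(-5 + 1/(2*P)))
-41*(132 - 11*I(C(2), 5)) = -41*(132 - 11*2*5*(4 + 5)/(1 - 10*5)) = -41*(132 - 11*2*5*9/(1 - 50)) = -41*(132 - 11*2*5*9/(-49)) = -41*(132 - 11*2*5*(-1/49)*9) = -41*(132 - 11*(-90)/49) = -41*(132 - 1*(-990/49)) = -41*(132 + 990/49) = -41*7458/49 = -305778/49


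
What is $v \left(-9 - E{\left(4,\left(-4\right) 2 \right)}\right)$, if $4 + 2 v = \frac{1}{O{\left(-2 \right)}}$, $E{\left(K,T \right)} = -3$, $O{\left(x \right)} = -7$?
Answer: $\frac{87}{7} \approx 12.429$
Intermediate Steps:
$v = - \frac{29}{14}$ ($v = -2 + \frac{1}{2 \left(-7\right)} = -2 + \frac{1}{2} \left(- \frac{1}{7}\right) = -2 - \frac{1}{14} = - \frac{29}{14} \approx -2.0714$)
$v \left(-9 - E{\left(4,\left(-4\right) 2 \right)}\right) = - \frac{29 \left(-9 - -3\right)}{14} = - \frac{29 \left(-9 + 3\right)}{14} = \left(- \frac{29}{14}\right) \left(-6\right) = \frac{87}{7}$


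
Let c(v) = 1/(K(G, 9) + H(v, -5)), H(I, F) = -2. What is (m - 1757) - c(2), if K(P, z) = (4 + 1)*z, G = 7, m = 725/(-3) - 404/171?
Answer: -14713739/7353 ≈ -2001.1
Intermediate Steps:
m = -41729/171 (m = 725*(-1/3) - 404*1/171 = -725/3 - 404/171 = -41729/171 ≈ -244.03)
K(P, z) = 5*z
c(v) = 1/43 (c(v) = 1/(5*9 - 2) = 1/(45 - 2) = 1/43)
(m - 1757) - c(2) = (-41729/171 - 1757) - 1*1/43 = -342176/171 - 1/43 = -14713739/7353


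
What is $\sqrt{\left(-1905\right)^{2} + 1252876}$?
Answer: $\sqrt{4881901} \approx 2209.5$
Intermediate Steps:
$\sqrt{\left(-1905\right)^{2} + 1252876} = \sqrt{3629025 + 1252876} = \sqrt{4881901}$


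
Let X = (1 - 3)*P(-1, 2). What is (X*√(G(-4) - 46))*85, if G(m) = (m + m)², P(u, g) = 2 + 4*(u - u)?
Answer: -1020*√2 ≈ -1442.5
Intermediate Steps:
P(u, g) = 2 (P(u, g) = 2 + 4*0 = 2 + 0 = 2)
G(m) = 4*m² (G(m) = (2*m)² = 4*m²)
X = -4 (X = (1 - 3)*2 = -2*2 = -4)
(X*√(G(-4) - 46))*85 = -4*√(4*(-4)² - 46)*85 = -4*√(4*16 - 46)*85 = -4*√(64 - 46)*85 = -12*√2*85 = -1020*√2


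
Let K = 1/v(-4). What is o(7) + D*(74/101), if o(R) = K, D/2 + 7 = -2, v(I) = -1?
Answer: -1433/101 ≈ -14.188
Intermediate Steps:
K = -1 (K = 1/(-1) = -1)
D = -18 (D = -14 + 2*(-2) = -14 - 4 = -18)
o(R) = -1
o(7) + D*(74/101) = -1 - 1332/101 = -1433/101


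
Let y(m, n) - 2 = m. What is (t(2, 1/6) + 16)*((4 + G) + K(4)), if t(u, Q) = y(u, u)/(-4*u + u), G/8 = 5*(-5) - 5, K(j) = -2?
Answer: -10948/3 ≈ -3649.3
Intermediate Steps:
G = -240 (G = 8*(5*(-5) - 5) = 8*(-25 - 5) = 8*(-30) = -240)
y(m, n) = 2 + m
t(u, Q) = -(2 + u)/(3*u) (t(u, Q) = (2 + u)/(-4*u + u) = (2 + u)/((-3*u)) = (2 + u)*(-1/(3*u)) = -(2 + u)/(3*u))
(t(2, 1/6) + 16)*((4 + G) + K(4)) = ((⅓)*(-2 - 1*2)/2 + 16)*((4 - 240) - 2) = ((⅓)*(½)*(-2 - 2) + 16)*(-236 - 2) = ((⅓)*(½)*(-4) + 16)*(-238) = (-⅔ + 16)*(-238) = (46/3)*(-238) = -10948/3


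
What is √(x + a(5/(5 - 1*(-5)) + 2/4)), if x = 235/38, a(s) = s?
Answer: √10374/38 ≈ 2.6803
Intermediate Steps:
x = 235/38 (x = 235*(1/38) = 235/38 ≈ 6.1842)
√(x + a(5/(5 - 1*(-5)) + 2/4)) = √(235/38 + (5/(5 - 1*(-5)) + 2/4)) = √(235/38 + (5/(5 + 5) + 2*(¼))) = √(235/38 + (5/10 + ½)) = √(235/38 + (5*(⅒) + ½)) = √(235/38 + (½ + ½)) = √(235/38 + 1) = √(273/38) = √10374/38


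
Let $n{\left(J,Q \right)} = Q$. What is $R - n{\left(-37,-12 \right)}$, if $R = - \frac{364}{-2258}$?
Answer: $\frac{13730}{1129} \approx 12.161$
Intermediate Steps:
$R = \frac{182}{1129}$ ($R = \left(-364\right) \left(- \frac{1}{2258}\right) = \frac{182}{1129} \approx 0.1612$)
$R - n{\left(-37,-12 \right)} = \frac{182}{1129} - -12 = \frac{182}{1129} + 12 = \frac{13730}{1129}$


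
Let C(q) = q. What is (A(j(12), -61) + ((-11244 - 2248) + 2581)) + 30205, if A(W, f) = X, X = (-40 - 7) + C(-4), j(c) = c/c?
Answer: 19243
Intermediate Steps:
j(c) = 1
X = -51 (X = (-40 - 7) - 4 = -47 - 4 = -51)
A(W, f) = -51
(A(j(12), -61) + ((-11244 - 2248) + 2581)) + 30205 = (-51 + ((-11244 - 2248) + 2581)) + 30205 = (-51 + (-13492 + 2581)) + 30205 = (-51 - 10911) + 30205 = -10962 + 30205 = 19243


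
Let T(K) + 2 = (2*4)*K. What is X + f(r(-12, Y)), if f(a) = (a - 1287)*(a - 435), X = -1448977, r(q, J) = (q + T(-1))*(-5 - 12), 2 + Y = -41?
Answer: -1393284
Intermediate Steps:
T(K) = -2 + 8*K (T(K) = -2 + (2*4)*K = -2 + 8*K)
Y = -43 (Y = -2 - 41 = -43)
r(q, J) = 170 - 17*q (r(q, J) = (q + (-2 + 8*(-1)))*(-5 - 12) = (q + (-2 - 8))*(-17) = (q - 10)*(-17) = (-10 + q)*(-17) = 170 - 17*q)
f(a) = (-1287 + a)*(-435 + a)
X + f(r(-12, Y)) = -1448977 + (559845 + (170 - 17*(-12))² - 1722*(170 - 17*(-12))) = -1448977 + (559845 + (170 + 204)² - 1722*(170 + 204)) = -1448977 + (559845 + 374² - 1722*374) = -1448977 + (559845 + 139876 - 644028) = -1448977 + 55693 = -1393284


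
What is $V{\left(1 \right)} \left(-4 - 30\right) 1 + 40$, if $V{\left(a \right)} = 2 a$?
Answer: $-28$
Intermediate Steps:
$V{\left(1 \right)} \left(-4 - 30\right) 1 + 40 = 2 \cdot 1 \left(-4 - 30\right) 1 + 40 = 2 \left(-4 - 30\right) 1 + 40 = 2 \left(\left(-34\right) 1\right) + 40 = 2 \left(-34\right) + 40 = -68 + 40 = -28$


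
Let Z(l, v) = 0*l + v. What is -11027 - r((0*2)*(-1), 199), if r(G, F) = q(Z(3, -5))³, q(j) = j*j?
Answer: -26652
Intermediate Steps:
Z(l, v) = v (Z(l, v) = 0 + v = v)
q(j) = j²
r(G, F) = 15625 (r(G, F) = ((-5)²)³ = 25³ = 15625)
-11027 - r((0*2)*(-1), 199) = -11027 - 1*15625 = -11027 - 15625 = -26652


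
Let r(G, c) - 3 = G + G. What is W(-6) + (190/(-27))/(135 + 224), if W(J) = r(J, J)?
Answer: -87427/9693 ≈ -9.0196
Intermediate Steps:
r(G, c) = 3 + 2*G (r(G, c) = 3 + (G + G) = 3 + 2*G)
W(J) = 3 + 2*J
W(-6) + (190/(-27))/(135 + 224) = (3 + 2*(-6)) + (190/(-27))/(135 + 224) = (3 - 12) + (190*(-1/27))/359 = -9 + (1/359)*(-190/27) = -9 - 190/9693 = -87427/9693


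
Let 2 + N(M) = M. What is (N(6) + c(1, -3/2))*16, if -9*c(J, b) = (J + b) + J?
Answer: 568/9 ≈ 63.111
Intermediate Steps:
N(M) = -2 + M
c(J, b) = -2*J/9 - b/9 (c(J, b) = -((J + b) + J)/9 = -(b + 2*J)/9 = -2*J/9 - b/9)
(N(6) + c(1, -3/2))*16 = ((-2 + 6) + (-2/9*1 - (-1)/(3*2)))*16 = (4 + (-2/9 - (-1)/(3*2)))*16 = (4 + (-2/9 - 1/9*(-3/2)))*16 = (4 + (-2/9 + 1/6))*16 = (4 - 1/18)*16 = (71/18)*16 = 568/9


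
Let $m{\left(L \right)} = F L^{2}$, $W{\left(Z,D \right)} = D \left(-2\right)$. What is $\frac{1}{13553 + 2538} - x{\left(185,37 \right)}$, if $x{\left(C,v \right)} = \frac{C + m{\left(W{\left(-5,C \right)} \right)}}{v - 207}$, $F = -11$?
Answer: $- \frac{4845691979}{547094} \approx -8857.1$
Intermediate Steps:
$W{\left(Z,D \right)} = - 2 D$
$m{\left(L \right)} = - 11 L^{2}$
$x{\left(C,v \right)} = \frac{C - 44 C^{2}}{-207 + v}$ ($x{\left(C,v \right)} = \frac{C - 11 \left(- 2 C\right)^{2}}{v - 207} = \frac{C - 11 \cdot 4 C^{2}}{-207 + v} = \frac{C - 44 C^{2}}{-207 + v}$)
$\frac{1}{13553 + 2538} - x{\left(185,37 \right)} = \frac{1}{13553 + 2538} - \frac{185 \left(1 - 8140\right)}{-207 + 37} = \frac{1}{16091} - \frac{185 \left(1 - 8140\right)}{-170} = \frac{1}{16091} - 185 \left(- \frac{1}{170}\right) \left(-8139\right) = \frac{1}{16091} - \frac{301143}{34} = - \frac{4845691979}{547094}$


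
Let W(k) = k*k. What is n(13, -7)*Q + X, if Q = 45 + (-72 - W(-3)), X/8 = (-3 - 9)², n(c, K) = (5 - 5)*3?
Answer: 1152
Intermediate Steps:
W(k) = k²
n(c, K) = 0 (n(c, K) = 0*3 = 0)
X = 1152 (X = 8*(-3 - 9)² = 8*(-12)² = 8*144 = 1152)
Q = -36 (Q = 45 + (-72 - 1*(-3)²) = 45 + (-72 - 1*9) = 45 + (-72 - 9) = 45 - 81 = -36)
n(13, -7)*Q + X = 0*(-36) + 1152 = 0 + 1152 = 1152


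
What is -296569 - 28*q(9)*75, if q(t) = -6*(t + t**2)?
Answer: 837431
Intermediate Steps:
q(t) = -6*t - 6*t**2
-296569 - 28*q(9)*75 = -296569 - 28*(-6*9*(1 + 9))*75 = -296569 - 28*(-6*9*10)*75 = -296569 - 28*(-540)*75 = -296569 - (-15120)*75 = -296569 - 1*(-1134000) = -296569 + 1134000 = 837431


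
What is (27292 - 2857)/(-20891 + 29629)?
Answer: 24435/8738 ≈ 2.7964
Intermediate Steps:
(27292 - 2857)/(-20891 + 29629) = 24435/8738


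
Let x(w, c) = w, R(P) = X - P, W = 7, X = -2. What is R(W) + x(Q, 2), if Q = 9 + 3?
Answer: 3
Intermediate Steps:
Q = 12
R(P) = -2 - P
R(W) + x(Q, 2) = (-2 - 1*7) + 12 = (-2 - 7) + 12 = -9 + 12 = 3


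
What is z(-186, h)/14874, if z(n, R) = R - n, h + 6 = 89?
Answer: 269/14874 ≈ 0.018085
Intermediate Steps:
h = 83 (h = -6 + 89 = 83)
z(-186, h)/14874 = (83 - 1*(-186))/14874 = (83 + 186)*(1/14874) = 269*(1/14874) = 269/14874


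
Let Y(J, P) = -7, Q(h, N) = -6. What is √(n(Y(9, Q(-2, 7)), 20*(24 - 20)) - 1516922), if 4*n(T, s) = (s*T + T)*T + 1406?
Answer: I*√6062313/2 ≈ 1231.1*I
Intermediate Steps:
n(T, s) = 703/2 + T*(T + T*s)/4 (n(T, s) = ((s*T + T)*T + 1406)/4 = ((T*s + T)*T + 1406)/4 = ((T + T*s)*T + 1406)/4 = (T*(T + T*s) + 1406)/4 = (1406 + T*(T + T*s))/4 = 703/2 + T*(T + T*s)/4)
√(n(Y(9, Q(-2, 7)), 20*(24 - 20)) - 1516922) = √((703/2 + (¼)*(-7)² + (¼)*(20*(24 - 20))*(-7)²) - 1516922) = √((703/2 + (¼)*49 + (¼)*(20*4)*49) - 1516922) = √((703/2 + 49/4 + (¼)*80*49) - 1516922) = √((703/2 + 49/4 + 980) - 1516922) = √(5375/4 - 1516922) = √(-6062313/4) = I*√6062313/2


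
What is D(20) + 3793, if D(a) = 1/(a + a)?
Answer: 151721/40 ≈ 3793.0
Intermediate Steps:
D(a) = 1/(2*a)
D(20) + 3793 = (½)/20 + 3793 = (½)*(1/20) + 3793 = 1/40 + 3793 = 151721/40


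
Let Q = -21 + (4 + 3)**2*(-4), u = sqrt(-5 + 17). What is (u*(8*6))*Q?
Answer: -20832*sqrt(3) ≈ -36082.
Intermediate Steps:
u = 2*sqrt(3) (u = sqrt(12) = 2*sqrt(3) ≈ 3.4641)
Q = -217 (Q = -21 + 7**2*(-4) = -21 + 49*(-4) = -21 - 196 = -217)
(u*(8*6))*Q = ((2*sqrt(3))*(8*6))*(-217) = ((2*sqrt(3))*48)*(-217) = (96*sqrt(3))*(-217) = -20832*sqrt(3)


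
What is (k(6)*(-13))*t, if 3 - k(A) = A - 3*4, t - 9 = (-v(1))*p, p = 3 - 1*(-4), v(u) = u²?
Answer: -234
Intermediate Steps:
p = 7 (p = 3 + 4 = 7)
t = 2 (t = 9 - 1*1²*7 = 9 - 1*1*7 = 9 - 1*7 = 9 - 7 = 2)
k(A) = 15 - A (k(A) = 3 - (A - 3*4) = 3 - (A - 12) = 3 - (-12 + A) = 3 + (12 - A) = 15 - A)
(k(6)*(-13))*t = ((15 - 1*6)*(-13))*2 = ((15 - 6)*(-13))*2 = (9*(-13))*2 = -117*2 = -234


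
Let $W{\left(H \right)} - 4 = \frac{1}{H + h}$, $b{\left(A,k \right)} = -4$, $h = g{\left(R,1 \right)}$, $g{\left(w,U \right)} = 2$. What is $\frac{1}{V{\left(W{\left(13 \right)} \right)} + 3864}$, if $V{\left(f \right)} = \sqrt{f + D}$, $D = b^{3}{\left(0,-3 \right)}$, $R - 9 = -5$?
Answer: $\frac{57960}{223958339} - \frac{i \sqrt{13485}}{223958339} \approx 0.0002588 - 5.1851 \cdot 10^{-7} i$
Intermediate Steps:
$R = 4$ ($R = 9 - 5 = 4$)
$h = 2$
$D = -64$ ($D = \left(-4\right)^{3} = -64$)
$W{\left(H \right)} = 4 + \frac{1}{2 + H}$ ($W{\left(H \right)} = 4 + \frac{1}{H + 2} = 4 + \frac{1}{2 + H}$)
$V{\left(f \right)} = \sqrt{-64 + f}$ ($V{\left(f \right)} = \sqrt{f - 64} = \sqrt{-64 + f}$)
$\frac{1}{V{\left(W{\left(13 \right)} \right)} + 3864} = \frac{1}{\sqrt{-64 + \frac{9 + 4 \cdot 13}{2 + 13}} + 3864} = \frac{1}{\sqrt{-64 + \frac{9 + 52}{15}} + 3864} = \frac{1}{\sqrt{-64 + \frac{1}{15} \cdot 61} + 3864} = \frac{1}{\sqrt{-64 + \frac{61}{15}} + 3864} = \frac{1}{\sqrt{- \frac{899}{15}} + 3864} = \frac{1}{\frac{i \sqrt{13485}}{15} + 3864} = \frac{1}{3864 + \frac{i \sqrt{13485}}{15}}$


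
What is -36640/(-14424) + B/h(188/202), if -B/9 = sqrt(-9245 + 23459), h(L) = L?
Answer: 4580/1803 - 909*sqrt(14214)/94 ≈ -1150.4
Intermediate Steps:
B = -9*sqrt(14214) (B = -9*sqrt(-9245 + 23459) = -9*sqrt(14214) ≈ -1073.0)
-36640/(-14424) + B/h(188/202) = -36640/(-14424) + (-9*sqrt(14214))/((188/202)) = -36640*(-1/14424) + (-9*sqrt(14214))/((188*(1/202))) = 4580/1803 + (-9*sqrt(14214))/(94/101) = 4580/1803 - 9*sqrt(14214)*(101/94) = 4580/1803 - 909*sqrt(14214)/94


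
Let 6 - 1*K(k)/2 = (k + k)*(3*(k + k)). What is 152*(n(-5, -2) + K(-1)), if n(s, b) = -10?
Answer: -3344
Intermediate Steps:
K(k) = 12 - 24*k² (K(k) = 12 - 2*(k + k)*3*(k + k) = 12 - 2*2*k*3*(2*k) = 12 - 2*2*k*6*k = 12 - 24*k²)
152*(n(-5, -2) + K(-1)) = 152*(-10 + (12 - 24*(-1)²)) = 152*(-10 + (12 - 24*1)) = 152*(-10 + (12 - 24)) = 152*(-10 - 12) = 152*(-22) = -3344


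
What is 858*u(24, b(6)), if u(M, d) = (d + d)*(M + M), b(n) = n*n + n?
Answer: 3459456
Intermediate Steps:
b(n) = n + n² (b(n) = n² + n = n + n²)
u(M, d) = 4*M*d (u(M, d) = (2*d)*(2*M) = 4*M*d)
858*u(24, b(6)) = 858*(4*24*(6*(1 + 6))) = 858*(4*24*(6*7)) = 858*(4*24*42) = 858*4032 = 3459456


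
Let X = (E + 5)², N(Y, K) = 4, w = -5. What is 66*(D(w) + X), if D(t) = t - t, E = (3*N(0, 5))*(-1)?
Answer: 3234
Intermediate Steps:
E = -12 (E = (3*4)*(-1) = 12*(-1) = -12)
X = 49 (X = (-12 + 5)² = (-7)² = 49)
D(t) = 0
66*(D(w) + X) = 66*(0 + 49) = 66*49 = 3234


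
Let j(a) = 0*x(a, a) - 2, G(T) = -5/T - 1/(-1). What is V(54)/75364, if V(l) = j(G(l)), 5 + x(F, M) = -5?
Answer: -1/37682 ≈ -2.6538e-5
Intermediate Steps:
G(T) = 1 - 5/T (G(T) = -5/T - 1*(-1) = -5/T + 1 = 1 - 5/T)
x(F, M) = -10 (x(F, M) = -5 - 5 = -10)
j(a) = -2 (j(a) = 0*(-10) - 2 = 0 - 2 = -2)
V(l) = -2
V(54)/75364 = -2/75364 = -2*1/75364 = -1/37682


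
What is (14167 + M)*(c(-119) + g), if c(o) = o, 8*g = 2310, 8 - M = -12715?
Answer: 9129155/2 ≈ 4.5646e+6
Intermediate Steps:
M = 12723 (M = 8 - 1*(-12715) = 8 + 12715 = 12723)
g = 1155/4 (g = (⅛)*2310 = 1155/4 ≈ 288.75)
(14167 + M)*(c(-119) + g) = (14167 + 12723)*(-119 + 1155/4) = 26890*(679/4) = 9129155/2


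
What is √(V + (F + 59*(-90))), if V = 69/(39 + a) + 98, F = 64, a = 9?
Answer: I*√82345/4 ≈ 71.74*I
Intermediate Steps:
V = 1591/16 (V = 69/(39 + 9) + 98 = 69/48 + 98 = 69*(1/48) + 98 = 23/16 + 98 = 1591/16 ≈ 99.438)
√(V + (F + 59*(-90))) = √(1591/16 + (64 + 59*(-90))) = √(1591/16 + (64 - 5310)) = √(1591/16 - 5246) = √(-82345/16) = I*√82345/4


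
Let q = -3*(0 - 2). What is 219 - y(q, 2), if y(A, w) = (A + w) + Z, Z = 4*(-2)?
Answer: 219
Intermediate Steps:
Z = -8
q = 6 (q = -3*(-2) = 6)
y(A, w) = -8 + A + w (y(A, w) = (A + w) - 8 = -8 + A + w)
219 - y(q, 2) = 219 - (-8 + 6 + 2) = 219 - 1*0 = 219 + 0 = 219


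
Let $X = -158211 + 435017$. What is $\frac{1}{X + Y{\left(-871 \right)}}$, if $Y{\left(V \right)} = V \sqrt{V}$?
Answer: $\frac{276806}{77282337947} + \frac{871 i \sqrt{871}}{77282337947} \approx 3.5818 \cdot 10^{-6} + 3.3262 \cdot 10^{-7} i$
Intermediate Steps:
$Y{\left(V \right)} = V^{\frac{3}{2}}$
$X = 276806$
$\frac{1}{X + Y{\left(-871 \right)}} = \frac{1}{276806 + \left(-871\right)^{\frac{3}{2}}} = \frac{1}{276806 - 871 i \sqrt{871}}$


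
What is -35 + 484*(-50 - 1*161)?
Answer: -102159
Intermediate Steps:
-35 + 484*(-50 - 1*161) = -35 + 484*(-50 - 161) = -35 + 484*(-211) = -35 - 102124 = -102159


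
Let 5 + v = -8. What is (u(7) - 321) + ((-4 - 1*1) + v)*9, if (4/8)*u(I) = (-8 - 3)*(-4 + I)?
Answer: -549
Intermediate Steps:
u(I) = 88 - 22*I (u(I) = 2*((-8 - 3)*(-4 + I)) = 2*(-11*(-4 + I)) = 2*(44 - 11*I) = 88 - 22*I)
v = -13 (v = -5 - 8 = -13)
(u(7) - 321) + ((-4 - 1*1) + v)*9 = ((88 - 22*7) - 321) + ((-4 - 1*1) - 13)*9 = ((88 - 154) - 321) + ((-4 - 1) - 13)*9 = (-66 - 321) + (-5 - 13)*9 = -387 - 18*9 = -387 - 162 = -549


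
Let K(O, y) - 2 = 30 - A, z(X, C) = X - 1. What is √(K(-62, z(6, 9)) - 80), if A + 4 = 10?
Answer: 3*I*√6 ≈ 7.3485*I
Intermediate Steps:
A = 6 (A = -4 + 10 = 6)
z(X, C) = -1 + X
K(O, y) = 26 (K(O, y) = 2 + (30 - 1*6) = 2 + (30 - 6) = 2 + 24 = 26)
√(K(-62, z(6, 9)) - 80) = √(26 - 80) = √(-54) = 3*I*√6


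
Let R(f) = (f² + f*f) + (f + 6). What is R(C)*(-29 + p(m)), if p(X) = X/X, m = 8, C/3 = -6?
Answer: -17808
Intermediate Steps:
C = -18 (C = 3*(-6) = -18)
p(X) = 1
R(f) = 6 + f + 2*f² (R(f) = (f² + f²) + (6 + f) = 2*f² + (6 + f) = 6 + f + 2*f²)
R(C)*(-29 + p(m)) = (6 - 18 + 2*(-18)²)*(-29 + 1) = (6 - 18 + 2*324)*(-28) = (6 - 18 + 648)*(-28) = 636*(-28) = -17808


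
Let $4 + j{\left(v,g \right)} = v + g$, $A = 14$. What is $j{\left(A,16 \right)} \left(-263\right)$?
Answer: $-6838$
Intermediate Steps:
$j{\left(v,g \right)} = -4 + g + v$ ($j{\left(v,g \right)} = -4 + \left(v + g\right) = -4 + \left(g + v\right) = -4 + g + v$)
$j{\left(A,16 \right)} \left(-263\right) = \left(-4 + 16 + 14\right) \left(-263\right) = 26 \left(-263\right) = -6838$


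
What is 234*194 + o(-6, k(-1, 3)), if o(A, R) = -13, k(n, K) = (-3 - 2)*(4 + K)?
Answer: 45383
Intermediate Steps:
k(n, K) = -20 - 5*K (k(n, K) = -5*(4 + K) = -20 - 5*K)
234*194 + o(-6, k(-1, 3)) = 234*194 - 13 = 45396 - 13 = 45383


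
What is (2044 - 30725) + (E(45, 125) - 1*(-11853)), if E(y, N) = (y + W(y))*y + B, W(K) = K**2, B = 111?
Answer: 76433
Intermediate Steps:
E(y, N) = 111 + y*(y + y**2) (E(y, N) = (y + y**2)*y + 111 = y*(y + y**2) + 111 = 111 + y*(y + y**2))
(2044 - 30725) + (E(45, 125) - 1*(-11853)) = (2044 - 30725) + ((111 + 45**2 + 45**3) - 1*(-11853)) = -28681 + ((111 + 2025 + 91125) + 11853) = -28681 + (93261 + 11853) = -28681 + 105114 = 76433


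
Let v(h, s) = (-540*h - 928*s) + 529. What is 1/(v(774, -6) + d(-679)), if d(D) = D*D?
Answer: 1/49178 ≈ 2.0334e-5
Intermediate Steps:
v(h, s) = 529 - 928*s - 540*h (v(h, s) = (-928*s - 540*h) + 529 = 529 - 928*s - 540*h)
d(D) = D**2
1/(v(774, -6) + d(-679)) = 1/((529 - 928*(-6) - 540*774) + (-679)**2) = 1/((529 + 5568 - 417960) + 461041) = 1/(-411863 + 461041) = 1/49178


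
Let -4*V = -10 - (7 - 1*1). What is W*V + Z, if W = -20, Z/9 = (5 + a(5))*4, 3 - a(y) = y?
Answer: 28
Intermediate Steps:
a(y) = 3 - y
Z = 108 (Z = 9*((5 + (3 - 1*5))*4) = 9*((5 + (3 - 5))*4) = 9*((5 - 2)*4) = 9*(3*4) = 9*12 = 108)
V = 4 (V = -(-10 - (7 - 1*1))/4 = -(-10 - (7 - 1))/4 = -(-10 - 1*6)/4 = -(-10 - 6)/4 = -1/4*(-16) = 4)
W*V + Z = -20*4 + 108 = -80 + 108 = 28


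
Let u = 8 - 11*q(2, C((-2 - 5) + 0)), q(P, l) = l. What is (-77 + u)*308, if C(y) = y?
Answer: 2464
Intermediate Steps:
u = 85 (u = 8 - 11*((-2 - 5) + 0) = 8 - 11*(-7 + 0) = 8 - 11*(-7) = 8 + 77 = 85)
(-77 + u)*308 = (-77 + 85)*308 = 8*308 = 2464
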